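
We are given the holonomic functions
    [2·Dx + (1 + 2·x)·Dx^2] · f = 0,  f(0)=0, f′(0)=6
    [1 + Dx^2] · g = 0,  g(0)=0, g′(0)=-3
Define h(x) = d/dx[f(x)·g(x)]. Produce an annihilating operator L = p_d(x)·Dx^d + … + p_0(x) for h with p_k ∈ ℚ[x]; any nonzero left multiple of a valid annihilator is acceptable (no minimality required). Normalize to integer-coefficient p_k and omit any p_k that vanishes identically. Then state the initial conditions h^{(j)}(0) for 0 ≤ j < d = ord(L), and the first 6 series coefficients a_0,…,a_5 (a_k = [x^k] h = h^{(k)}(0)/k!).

L = (-52 - 31·x - 87·x^2 - 96·x^3 - 8·x^4 + 48·x^5 + 16·x^6) + (-33 - 98·x - 80·x^2 + 80·x^4 + 32·x^5)·Dx + (-55 - 46·x - 110·x^2 - 96·x^3 + 32·x^4 + 96·x^5 + 32·x^6)·Dx^2 + (-33 - 98·x - 80·x^2 + 80·x^4 + 32·x^5)·Dx^3 + (-3 - 15·x - 23·x^2 + 40·x^4 + 48·x^5 + 16·x^6)·Dx^4  (order 4).
h: a_k = 0, -36, 54, -84, 165, -645/2, …
ICs: h(0) = 0, h′(0) = -36, h′′(0) = 108, h′′′(0) = -504.

f: a_k = 0, 6, -6, 8, -12, 96/5, …
g: a_k = 0, -3, 0, 1/2, 0, -1/40, …
L₀ := L_f ⊗_s L_g (sym. prod.), ord ≤ 4.
h=h₀': d/dx-closure on L₀ ⇒ L.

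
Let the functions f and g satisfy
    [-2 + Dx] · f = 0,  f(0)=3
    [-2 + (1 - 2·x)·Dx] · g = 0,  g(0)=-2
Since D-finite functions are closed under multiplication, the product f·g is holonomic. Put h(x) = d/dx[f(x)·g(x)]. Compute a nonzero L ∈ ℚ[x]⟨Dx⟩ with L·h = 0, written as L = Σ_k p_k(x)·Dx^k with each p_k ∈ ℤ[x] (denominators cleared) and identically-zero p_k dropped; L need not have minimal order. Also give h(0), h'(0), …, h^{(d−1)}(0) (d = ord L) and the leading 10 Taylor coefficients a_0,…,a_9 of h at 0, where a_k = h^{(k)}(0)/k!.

L = (5 - 8·x + 4·x^2) + (-1 + 3·x - 2·x^2)·Dx  (order 1).
h: a_k = -24, -120, -384, -1040, -2608, -31312/5, -43840/3, -3507232/105, -1578256/21, -157825616/945, …
ICs: h(0) = -24.

f: a_k = 3, 6, 6, 4, 2, 4/5, 4/15, 8/105, 2/105, 4/945, …
g: a_k = -2, -4, -8, -16, -32, -64, -128, -256, -512, -1024, …
Product ⇒ symmetric product L₀, ord ≤ 1.
Derive L from L₀ (diff closure).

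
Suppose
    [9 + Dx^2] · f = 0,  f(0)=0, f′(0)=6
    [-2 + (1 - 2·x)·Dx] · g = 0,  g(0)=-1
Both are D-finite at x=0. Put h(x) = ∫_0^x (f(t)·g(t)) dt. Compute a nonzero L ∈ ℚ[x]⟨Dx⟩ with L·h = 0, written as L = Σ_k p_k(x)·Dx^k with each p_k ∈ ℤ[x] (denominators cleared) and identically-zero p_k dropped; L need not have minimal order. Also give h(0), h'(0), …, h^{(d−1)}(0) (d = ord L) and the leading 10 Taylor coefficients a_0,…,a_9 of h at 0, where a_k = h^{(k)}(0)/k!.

f: a_k = 0, 6, 0, -9, 0, 81/20, 0, -243/280, 0, 243/2240, …
g: a_k = -1, -2, -4, -8, -16, -32, -64, -128, -256, -512, …
h₀=f·g: eliminate ⇒ L₀, order ≤ 2·1.
Integrate: L := L₀·Dx.
L = (-9 + 18·x)·Dx + 4·Dx^2 + (-1 + 2·x)·Dx^3  (order 3).
h: a_k = 0, 0, -3, -4, -15/4, -6, -427/40, -183/10, -71493/2240, -23831/420, …
ICs: h(0) = 0, h′(0) = 0, h′′(0) = -6.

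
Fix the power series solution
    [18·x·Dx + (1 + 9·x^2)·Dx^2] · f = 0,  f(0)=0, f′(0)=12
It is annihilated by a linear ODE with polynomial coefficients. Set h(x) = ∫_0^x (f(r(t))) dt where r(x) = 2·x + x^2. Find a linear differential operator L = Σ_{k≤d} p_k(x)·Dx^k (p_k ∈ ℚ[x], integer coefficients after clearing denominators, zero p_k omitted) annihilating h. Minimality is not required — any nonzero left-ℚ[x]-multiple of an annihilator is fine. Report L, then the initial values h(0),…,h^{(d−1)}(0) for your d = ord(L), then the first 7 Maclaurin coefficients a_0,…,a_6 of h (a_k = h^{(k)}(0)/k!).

L = (-1 + 72·x + 144·x^2 + 108·x^3 + 27·x^4)·Dx^2 + (1 + x + 36·x^2 + 72·x^3 + 45·x^4 + 9·x^5)·Dx^3  (order 3).
h: a_k = 0, 0, 12, 4, -72, -432/5, 5004/5, …
ICs: h(0) = 0, h′(0) = 0, h′′(0) = 24.

f: a_k = 0, 12, 0, -36, 0, 972/5, 0, …
L₀ from L_f via x↦r, Dx↦r'^{-1}Dx.
h=∫h₀ ⇒ L = L₀·Dx.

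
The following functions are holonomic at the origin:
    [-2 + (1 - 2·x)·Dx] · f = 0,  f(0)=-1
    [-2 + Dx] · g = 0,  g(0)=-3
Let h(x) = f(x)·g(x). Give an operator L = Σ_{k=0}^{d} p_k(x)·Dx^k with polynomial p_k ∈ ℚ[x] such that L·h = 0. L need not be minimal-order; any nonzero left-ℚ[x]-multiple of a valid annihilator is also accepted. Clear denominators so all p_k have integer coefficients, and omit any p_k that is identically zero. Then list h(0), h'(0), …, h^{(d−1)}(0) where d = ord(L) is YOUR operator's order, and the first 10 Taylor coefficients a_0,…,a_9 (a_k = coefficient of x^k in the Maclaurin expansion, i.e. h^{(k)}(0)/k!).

f: a_k = -1, -2, -4, -8, -16, -32, -64, -128, -256, -512, …
g: a_k = -3, -6, -6, -4, -2, -4/5, -4/15, -8/105, -2/105, -4/945, …
f·g: L₀ = L_f ⊗_s L_g, ord ≤ 1·1.
L = (4 - 4·x) + (-1 + 2·x)·Dx  (order 1).
h: a_k = 3, 12, 30, 64, 130, 1304/5, 7828/15, 21920/21, 219202/105, 789128/189, …
ICs: h(0) = 3.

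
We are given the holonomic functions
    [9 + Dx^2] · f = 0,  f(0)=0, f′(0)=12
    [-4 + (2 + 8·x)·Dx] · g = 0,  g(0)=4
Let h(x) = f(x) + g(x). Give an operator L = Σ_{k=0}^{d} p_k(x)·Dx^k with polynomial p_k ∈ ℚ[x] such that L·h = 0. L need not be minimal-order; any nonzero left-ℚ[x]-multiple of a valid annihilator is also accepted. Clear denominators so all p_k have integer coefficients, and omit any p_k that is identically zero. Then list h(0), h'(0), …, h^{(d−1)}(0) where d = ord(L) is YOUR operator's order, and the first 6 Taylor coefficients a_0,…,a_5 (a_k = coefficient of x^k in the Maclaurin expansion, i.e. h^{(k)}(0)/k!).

L = (-378 - 1296·x - 2592·x^2) + (45 + 828·x + 3888·x^2 + 5184·x^3)·Dx + (-42 - 144·x - 288·x^2)·Dx^2 + (5 + 92·x + 432·x^2 + 576·x^3)·Dx^3  (order 3).
h: a_k = 4, 20, -8, -2, -40, 1201/10, …
ICs: h(0) = 4, h′(0) = 20, h′′(0) = -16.

f: a_k = 0, 12, 0, -18, 0, 81/10, …
g: a_k = 4, 8, -8, 16, -40, 112, …
f+g: L₀ = lclm(L_f,L_g), ord ≤ 2+1.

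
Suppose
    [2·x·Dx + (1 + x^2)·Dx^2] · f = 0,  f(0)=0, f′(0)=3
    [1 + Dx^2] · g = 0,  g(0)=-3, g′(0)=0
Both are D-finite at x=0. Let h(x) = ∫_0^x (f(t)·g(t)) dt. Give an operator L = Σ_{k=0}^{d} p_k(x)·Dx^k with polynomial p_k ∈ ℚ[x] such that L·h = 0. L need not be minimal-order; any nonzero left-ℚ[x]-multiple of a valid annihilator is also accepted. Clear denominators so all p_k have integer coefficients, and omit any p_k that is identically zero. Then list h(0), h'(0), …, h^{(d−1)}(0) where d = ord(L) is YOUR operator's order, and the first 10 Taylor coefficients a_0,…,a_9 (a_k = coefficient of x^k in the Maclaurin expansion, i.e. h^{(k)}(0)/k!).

f: a_k = 0, 3, 0, -1, 0, 3/5, 0, -3/7, 0, 1/3, …
g: a_k = -3, 0, 3/2, 0, -1/8, 0, 1/240, 0, -1/13440, 0, …
f·g: L₀ = L_f ⊗_s L_g, ord ≤ 2·2.
h=∫₀ˣh₀: take L = L₀·Dx.
L = (10 + 26·x^2 + 11·x^4 + 4·x^6 + x^8)·Dx + (12·x + 20·x^3 + 12·x^5 + 4·x^7)·Dx^2 + (12 + 32·x^2 + 18·x^4 + 8·x^6 + 2·x^8)·Dx^3 + (12·x + 20·x^3 + 12·x^5 + 4·x^7)·Dx^4 + (2 + 6·x^2 + 7·x^4 + 4·x^6 + x^8)·Dx^5  (order 5).
h: a_k = 0, 0, -9/2, 0, 15/8, 0, -49/80, 0, 1301/4480, 0, …
ICs: h(0) = 0, h′(0) = 0, h′′(0) = -9, h′′′(0) = 0, h′′′′(0) = 45.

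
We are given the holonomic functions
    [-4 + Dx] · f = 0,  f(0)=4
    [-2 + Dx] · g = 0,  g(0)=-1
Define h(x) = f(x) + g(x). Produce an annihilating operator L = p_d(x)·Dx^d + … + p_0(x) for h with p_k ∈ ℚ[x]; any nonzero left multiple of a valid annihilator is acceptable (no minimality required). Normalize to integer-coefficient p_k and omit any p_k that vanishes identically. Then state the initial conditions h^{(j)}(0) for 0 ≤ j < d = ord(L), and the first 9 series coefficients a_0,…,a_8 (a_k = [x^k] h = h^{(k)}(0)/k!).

L = 8 - 6·Dx + Dx^2  (order 2).
h: a_k = 3, 14, 30, 124/3, 42, 508/15, 68/3, 584/45, 682/105, …
ICs: h(0) = 3, h′(0) = 14.

f: a_k = 4, 16, 32, 128/3, 128/3, 512/15, 1024/45, 4096/315, 2048/315, …
g: a_k = -1, -2, -2, -4/3, -2/3, -4/15, -4/45, -8/315, -2/315, …
f+g: L₀ = lclm(L_f,L_g), ord ≤ 1+1.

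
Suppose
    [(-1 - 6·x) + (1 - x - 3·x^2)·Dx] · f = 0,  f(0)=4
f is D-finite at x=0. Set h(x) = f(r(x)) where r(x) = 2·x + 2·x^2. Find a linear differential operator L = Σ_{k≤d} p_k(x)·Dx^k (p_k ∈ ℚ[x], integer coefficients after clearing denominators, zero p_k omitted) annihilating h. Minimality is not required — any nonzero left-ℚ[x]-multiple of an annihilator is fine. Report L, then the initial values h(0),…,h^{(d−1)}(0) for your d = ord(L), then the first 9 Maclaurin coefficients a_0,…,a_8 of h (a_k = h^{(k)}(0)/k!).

f: a_k = 4, 4, 16, 28, 76, 160, 388, 868, 2032, …
L₀ from L_f via x↦r, Dx↦r'^{-1}Dx.
L = (2 + 28·x + 72·x^2 + 48·x^3) + (-1 + 2·x + 14·x^2 + 24·x^3 + 12·x^4)·Dx  (order 1).
h: a_k = 4, 8, 72, 352, 1952, 10656, 57952, 316160, 1722816, …
ICs: h(0) = 4.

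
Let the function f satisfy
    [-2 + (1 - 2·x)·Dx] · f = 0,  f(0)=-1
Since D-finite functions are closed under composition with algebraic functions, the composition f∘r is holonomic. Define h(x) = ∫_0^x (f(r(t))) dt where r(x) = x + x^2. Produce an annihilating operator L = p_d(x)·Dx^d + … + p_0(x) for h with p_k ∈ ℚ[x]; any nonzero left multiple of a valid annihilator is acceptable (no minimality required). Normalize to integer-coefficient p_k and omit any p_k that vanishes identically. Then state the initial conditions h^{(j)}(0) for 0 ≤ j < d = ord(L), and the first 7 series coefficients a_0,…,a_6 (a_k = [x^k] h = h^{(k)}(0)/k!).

L = (2 + 4·x)·Dx + (-1 + 2·x + 2·x^2)·Dx^2  (order 2).
h: a_k = 0, -1, -1, -2, -4, -44/5, -20, …
ICs: h(0) = 0, h′(0) = -1.

f: a_k = -1, -2, -4, -8, -16, -32, -64, …
Change of var in L_f (x↦r) gives L₀.
h=∫h₀ ⇒ L = L₀·Dx.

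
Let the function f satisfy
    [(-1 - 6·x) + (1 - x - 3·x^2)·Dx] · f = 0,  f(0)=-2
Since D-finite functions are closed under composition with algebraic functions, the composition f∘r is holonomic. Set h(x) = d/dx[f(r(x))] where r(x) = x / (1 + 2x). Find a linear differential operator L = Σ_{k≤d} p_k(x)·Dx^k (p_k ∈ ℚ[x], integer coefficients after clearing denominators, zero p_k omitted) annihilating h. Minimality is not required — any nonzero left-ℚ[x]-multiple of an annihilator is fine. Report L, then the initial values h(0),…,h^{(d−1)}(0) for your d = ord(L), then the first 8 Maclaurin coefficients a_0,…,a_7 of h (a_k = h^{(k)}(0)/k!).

L = (4 + 6·x + 30·x^2 + 32·x^3) + (-1 - 13·x - 45·x^2 - 38·x^3 + 16·x^4)·Dx  (order 1).
h: a_k = -2, -8, 30, -136, 560, -2220, 8554, -32288, …
ICs: h(0) = -2.

f: a_k = -2, -2, -8, -14, -38, -80, -194, -434, …
h₀=f(r): pull back L_f along r ⇒ L₀.
h₀' ⇒ L via d/dx closure of L₀.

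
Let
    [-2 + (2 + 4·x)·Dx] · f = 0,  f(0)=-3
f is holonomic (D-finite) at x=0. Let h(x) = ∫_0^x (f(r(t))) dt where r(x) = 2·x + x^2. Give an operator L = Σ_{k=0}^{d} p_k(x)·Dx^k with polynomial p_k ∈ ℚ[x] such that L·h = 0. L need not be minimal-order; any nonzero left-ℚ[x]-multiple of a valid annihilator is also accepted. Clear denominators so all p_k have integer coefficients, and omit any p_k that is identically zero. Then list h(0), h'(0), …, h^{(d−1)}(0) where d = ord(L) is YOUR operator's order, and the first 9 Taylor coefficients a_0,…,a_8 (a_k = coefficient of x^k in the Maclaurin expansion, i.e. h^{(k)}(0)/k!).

L = (-2 - 2·x)·Dx + (1 + 4·x + 2·x^2)·Dx^2  (order 2).
h: a_k = 0, -3, -3, 1, -3/2, 27/10, -11/2, 171/14, -231/8, …
ICs: h(0) = 0, h′(0) = -3.

f: a_k = -3, -3, 3/2, -3/2, 15/8, -21/8, 63/16, -99/16, 1287/128, …
Substitute x→r, Dx→(1/r')Dx; clear ⇒ L₀.
∫: right-multiply L₀ by Dx.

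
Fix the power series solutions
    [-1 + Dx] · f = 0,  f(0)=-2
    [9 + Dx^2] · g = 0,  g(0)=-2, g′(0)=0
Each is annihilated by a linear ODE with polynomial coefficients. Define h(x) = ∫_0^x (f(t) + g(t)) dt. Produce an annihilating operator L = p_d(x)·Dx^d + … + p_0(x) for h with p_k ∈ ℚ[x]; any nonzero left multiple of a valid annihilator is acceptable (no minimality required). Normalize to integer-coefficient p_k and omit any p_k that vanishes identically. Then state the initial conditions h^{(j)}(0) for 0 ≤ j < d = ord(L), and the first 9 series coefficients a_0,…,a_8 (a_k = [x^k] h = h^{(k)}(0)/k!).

L = -9·Dx + 9·Dx^2 - Dx^3 + Dx^4  (order 4).
h: a_k = 0, -4, -1, 8/3, -1/12, -41/30, -1/360, 13/45, -1/20160, …
ICs: h(0) = 0, h′(0) = -4, h′′(0) = -2, h′′′(0) = 16.

f: a_k = -2, -2, -1, -1/3, -1/12, -1/60, -1/360, -1/2520, -1/20160, …
g: a_k = -2, 0, 9, 0, -27/4, 0, 81/40, 0, -729/2240, …
f+g: L₀ = lclm(L_f,L_g), ord ≤ 1+2.
∫: right-multiply L₀ by Dx.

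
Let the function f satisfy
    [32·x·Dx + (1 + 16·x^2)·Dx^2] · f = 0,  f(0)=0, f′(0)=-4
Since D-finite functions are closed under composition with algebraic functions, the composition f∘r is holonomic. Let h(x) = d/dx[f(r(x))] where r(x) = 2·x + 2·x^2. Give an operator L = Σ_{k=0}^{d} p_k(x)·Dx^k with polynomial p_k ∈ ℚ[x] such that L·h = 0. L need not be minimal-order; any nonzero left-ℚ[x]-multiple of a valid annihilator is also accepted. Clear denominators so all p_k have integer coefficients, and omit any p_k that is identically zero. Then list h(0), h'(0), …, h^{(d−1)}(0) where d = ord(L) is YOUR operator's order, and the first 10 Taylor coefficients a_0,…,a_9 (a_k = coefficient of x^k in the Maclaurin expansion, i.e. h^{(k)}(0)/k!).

L = (-2 + 128·x + 512·x^2 + 768·x^3 + 384·x^4) + (1 + 2·x + 64·x^2 + 256·x^3 + 320·x^4 + 128·x^5)·Dx  (order 1).
h: a_k = -8, -16, 512, 2048, -30208, -195584, 1638400, 16252928, -77889536, -1237385216, …
ICs: h(0) = -8.

f: a_k = 0, -4, 0, 64/3, 0, -1024/5, 0, 16384/7, 0, -262144/9, …
h₀=f(r): pull back L_f along r ⇒ L₀.
Differentiate: ansatz ord ≤ ord L₀ ⇒ L.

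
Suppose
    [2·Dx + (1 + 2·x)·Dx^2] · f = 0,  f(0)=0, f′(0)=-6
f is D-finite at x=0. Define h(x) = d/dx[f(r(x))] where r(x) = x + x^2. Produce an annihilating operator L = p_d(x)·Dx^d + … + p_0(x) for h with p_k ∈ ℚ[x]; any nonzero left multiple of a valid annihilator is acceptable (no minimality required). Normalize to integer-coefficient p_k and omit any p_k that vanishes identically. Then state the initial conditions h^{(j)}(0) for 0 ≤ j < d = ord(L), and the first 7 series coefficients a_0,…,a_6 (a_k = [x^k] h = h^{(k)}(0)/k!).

L = (4·x + 4·x^2) + (1 + 4·x + 6·x^2 + 4·x^3)·Dx  (order 1).
h: a_k = -6, 0, 12, -24, 24, 0, -48, …
ICs: h(0) = -6.

f: a_k = 0, -6, 6, -8, 12, -96/5, 32, …
L₀ from L_f via x↦r, Dx↦r'^{-1}Dx.
Derive L from L₀ (diff closure).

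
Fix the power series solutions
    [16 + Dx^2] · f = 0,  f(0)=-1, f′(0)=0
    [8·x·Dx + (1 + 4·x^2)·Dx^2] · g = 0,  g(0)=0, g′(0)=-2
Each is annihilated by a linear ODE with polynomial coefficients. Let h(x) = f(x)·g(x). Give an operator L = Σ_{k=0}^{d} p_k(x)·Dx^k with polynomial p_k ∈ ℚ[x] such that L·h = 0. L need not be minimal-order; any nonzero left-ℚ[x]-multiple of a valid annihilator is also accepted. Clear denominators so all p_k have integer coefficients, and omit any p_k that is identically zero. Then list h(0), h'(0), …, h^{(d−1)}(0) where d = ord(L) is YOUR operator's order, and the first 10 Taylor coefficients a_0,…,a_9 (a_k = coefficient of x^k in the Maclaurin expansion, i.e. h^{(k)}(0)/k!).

L = (2560 + 29696·x^2 + 118784·x^4 + 262144·x^6 + 262144·x^8) + (1536·x + 14336·x^3 + 49152·x^5 + 65536·x^7)·Dx + (240 + 3008·x^2 + 13824·x^4 + 32768·x^6 + 32768·x^8)·Dx^2 + (96·x + 896·x^3 + 3072·x^5 + 4096·x^7)·Dx^3 + (5 + 72·x^2 + 400·x^4 + 1024·x^6 + 1024·x^8)·Dx^4  (order 4).
h: a_k = 0, 2, 0, -56/3, 0, 736/15, 0, -34432/315, 0, 54784/189, …
ICs: h(0) = 0, h′(0) = 2, h′′(0) = 0, h′′′(0) = -112.

f: a_k = -1, 0, 8, 0, -32/3, 0, 256/45, 0, -512/315, 0, …
g: a_k = 0, -2, 0, 8/3, 0, -32/5, 0, 128/7, 0, -512/9, …
h₀=f·g: eliminate ⇒ L₀, order ≤ 2·2.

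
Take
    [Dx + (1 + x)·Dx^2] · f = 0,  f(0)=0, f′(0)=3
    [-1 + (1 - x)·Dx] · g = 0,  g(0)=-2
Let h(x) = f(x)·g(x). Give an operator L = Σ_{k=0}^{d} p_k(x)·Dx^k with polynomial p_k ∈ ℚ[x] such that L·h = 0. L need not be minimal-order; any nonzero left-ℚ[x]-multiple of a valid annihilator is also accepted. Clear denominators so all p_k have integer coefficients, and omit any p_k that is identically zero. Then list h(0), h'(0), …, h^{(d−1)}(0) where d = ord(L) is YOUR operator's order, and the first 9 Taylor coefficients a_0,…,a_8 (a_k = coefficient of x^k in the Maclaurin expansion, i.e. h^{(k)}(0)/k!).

L = 1 + (1 + 3·x)·Dx + (-1 + x^2)·Dx^2  (order 2).
h: a_k = 0, -6, -3, -5, -7/2, -47/10, -37/10, -319/70, -533/140, …
ICs: h(0) = 0, h′(0) = -6.

f: a_k = 0, 3, -3/2, 1, -3/4, 3/5, -1/2, 3/7, -3/8, …
g: a_k = -2, -2, -2, -2, -2, -2, -2, -2, -2, …
L₀ := L_f ⊗_s L_g (sym. prod.), ord ≤ 2.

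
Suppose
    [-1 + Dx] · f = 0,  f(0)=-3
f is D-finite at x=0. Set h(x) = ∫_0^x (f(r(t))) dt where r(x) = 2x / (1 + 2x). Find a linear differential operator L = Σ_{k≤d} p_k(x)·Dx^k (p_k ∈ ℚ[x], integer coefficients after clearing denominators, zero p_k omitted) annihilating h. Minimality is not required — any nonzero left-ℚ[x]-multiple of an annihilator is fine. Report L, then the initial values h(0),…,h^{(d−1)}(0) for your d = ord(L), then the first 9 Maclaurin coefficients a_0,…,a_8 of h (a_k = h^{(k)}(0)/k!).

L = -2·Dx + (1 + 4·x + 4·x^2)·Dx^2  (order 2).
h: a_k = 0, -3, -3, 2, -1, -2/5, 38/15, -604/105, 1091/105, …
ICs: h(0) = 0, h′(0) = -3.

f: a_k = -3, -3, -3/2, -1/2, -1/8, -1/40, -1/240, -1/1680, -1/13440, …
L₀ from L_f via x↦r, Dx↦r'^{-1}Dx.
h=∫₀ˣh₀: take L = L₀·Dx.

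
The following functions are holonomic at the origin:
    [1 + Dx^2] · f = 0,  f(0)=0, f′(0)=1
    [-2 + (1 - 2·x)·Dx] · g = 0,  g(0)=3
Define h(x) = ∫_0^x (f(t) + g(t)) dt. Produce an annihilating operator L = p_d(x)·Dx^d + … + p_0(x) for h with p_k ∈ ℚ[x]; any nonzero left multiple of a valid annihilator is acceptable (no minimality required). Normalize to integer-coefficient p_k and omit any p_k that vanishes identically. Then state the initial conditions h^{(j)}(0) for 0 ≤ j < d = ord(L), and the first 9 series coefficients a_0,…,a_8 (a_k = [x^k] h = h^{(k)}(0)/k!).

f: a_k = 0, 1, 0, -1/6, 0, 1/120, 0, -1/5040, 0, …
g: a_k = 3, 6, 12, 24, 48, 96, 192, 384, 768, …
h₀=f+g: left-lcm gives L₀, ord ≤ 3.
∫: right-multiply L₀ by Dx.
L = (-50 + 8·x - 8·x^2)·Dx + (9 - 22·x + 12·x^2 - 8·x^3)·Dx^2 + (-50 + 8·x - 8·x^2)·Dx^3 + (9 - 22·x + 12·x^2 - 8·x^3)·Dx^4  (order 4).
h: a_k = 0, 3, 7/2, 4, 143/24, 48/5, 11521/720, 192/7, 1935359/40320, …
ICs: h(0) = 0, h′(0) = 3, h′′(0) = 7, h′′′(0) = 24.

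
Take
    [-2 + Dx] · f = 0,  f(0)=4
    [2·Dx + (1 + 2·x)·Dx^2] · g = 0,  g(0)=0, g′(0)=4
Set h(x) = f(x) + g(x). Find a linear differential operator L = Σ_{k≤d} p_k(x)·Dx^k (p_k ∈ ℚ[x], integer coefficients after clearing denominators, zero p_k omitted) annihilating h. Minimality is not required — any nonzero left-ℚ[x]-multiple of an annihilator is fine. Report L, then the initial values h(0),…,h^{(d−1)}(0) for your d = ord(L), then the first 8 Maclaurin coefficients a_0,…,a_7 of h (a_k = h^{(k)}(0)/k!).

L = (-6 - 4·x)·Dx + (1 - 4·x - 4·x^2)·Dx^2 + (1 + 3·x + 2·x^2)·Dx^3  (order 3).
h: a_k = 4, 12, 4, 32/3, -16/3, 208/15, -944/45, 11552/315, …
ICs: h(0) = 4, h′(0) = 12, h′′(0) = 8.

f: a_k = 4, 8, 8, 16/3, 8/3, 16/15, 16/45, 32/315, …
g: a_k = 0, 4, -4, 16/3, -8, 64/5, -64/3, 256/7, …
Weyl lclm of L_f,L_g ⇒ L₀ (ord ≤ 3).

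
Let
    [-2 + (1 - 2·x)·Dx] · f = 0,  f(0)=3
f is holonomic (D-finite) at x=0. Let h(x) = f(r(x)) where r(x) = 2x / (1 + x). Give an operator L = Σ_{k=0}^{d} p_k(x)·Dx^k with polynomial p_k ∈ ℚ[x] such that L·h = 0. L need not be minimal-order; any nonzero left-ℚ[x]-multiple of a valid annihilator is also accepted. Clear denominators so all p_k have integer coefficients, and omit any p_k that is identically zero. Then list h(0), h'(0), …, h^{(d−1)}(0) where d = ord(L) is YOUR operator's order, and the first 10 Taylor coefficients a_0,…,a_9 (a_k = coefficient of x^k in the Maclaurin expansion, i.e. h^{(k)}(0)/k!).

L = 4 + (-1 + 2·x + 3·x^2)·Dx  (order 1).
h: a_k = 3, 12, 36, 108, 324, 972, 2916, 8748, 26244, 78732, …
ICs: h(0) = 3.

f: a_k = 3, 6, 12, 24, 48, 96, 192, 384, 768, 1536, …
L₀ from L_f via x↦r, Dx↦r'^{-1}Dx.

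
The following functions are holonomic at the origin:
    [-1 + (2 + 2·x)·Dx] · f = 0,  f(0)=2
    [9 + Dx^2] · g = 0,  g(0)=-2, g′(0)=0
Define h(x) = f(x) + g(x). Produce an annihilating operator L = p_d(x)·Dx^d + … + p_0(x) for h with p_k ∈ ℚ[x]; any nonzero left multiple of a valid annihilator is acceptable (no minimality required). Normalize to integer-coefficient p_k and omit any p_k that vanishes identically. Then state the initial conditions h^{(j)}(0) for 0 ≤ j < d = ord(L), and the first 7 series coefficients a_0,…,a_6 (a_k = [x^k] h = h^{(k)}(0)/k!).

L = (-351 - 648·x - 324·x^2) + (630 + 1926·x + 1944·x^2 + 648·x^3)·Dx + (-39 - 72·x - 36·x^2)·Dx^2 + (70 + 214·x + 216·x^2 + 72·x^3)·Dx^3  (order 3).
h: a_k = 0, 1, 35/4, 1/8, -437/64, 7/128, 5079/2560, …
ICs: h(0) = 0, h′(0) = 1, h′′(0) = 35/2.

f: a_k = 2, 1, -1/4, 1/8, -5/64, 7/128, -21/512, …
g: a_k = -2, 0, 9, 0, -27/4, 0, 81/40, …
f+g: L₀ = lclm(L_f,L_g), ord ≤ 1+2.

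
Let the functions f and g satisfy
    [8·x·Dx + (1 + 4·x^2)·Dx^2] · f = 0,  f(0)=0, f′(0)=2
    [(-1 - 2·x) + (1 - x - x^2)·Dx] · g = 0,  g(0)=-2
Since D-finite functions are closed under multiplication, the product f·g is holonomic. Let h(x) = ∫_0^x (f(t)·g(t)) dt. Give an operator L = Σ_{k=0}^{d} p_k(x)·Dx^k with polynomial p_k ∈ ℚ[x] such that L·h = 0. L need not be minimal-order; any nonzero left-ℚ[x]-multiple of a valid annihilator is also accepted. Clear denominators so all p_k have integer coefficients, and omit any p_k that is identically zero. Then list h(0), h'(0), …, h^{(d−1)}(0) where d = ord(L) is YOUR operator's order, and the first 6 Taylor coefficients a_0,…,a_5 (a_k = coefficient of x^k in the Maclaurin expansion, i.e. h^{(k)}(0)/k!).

L = (2 + 8·x + 24·x^2)·Dx + (2 - 4·x + 16·x^2 + 24·x^3)·Dx^2 + (-1 + x - 3·x^2 + 4·x^3 + 4·x^4)·Dx^3  (order 3).
h: a_k = 0, 0, -2, -4/3, -2/3, -4/3, …
ICs: h(0) = 0, h′(0) = 0, h′′(0) = -4.

f: a_k = 0, 2, 0, -8/3, 0, 32/5, …
g: a_k = -2, -2, -4, -6, -10, -16, …
Product ⇒ symmetric product L₀, ord ≤ 2.
h=∫h₀ ⇒ L = L₀·Dx.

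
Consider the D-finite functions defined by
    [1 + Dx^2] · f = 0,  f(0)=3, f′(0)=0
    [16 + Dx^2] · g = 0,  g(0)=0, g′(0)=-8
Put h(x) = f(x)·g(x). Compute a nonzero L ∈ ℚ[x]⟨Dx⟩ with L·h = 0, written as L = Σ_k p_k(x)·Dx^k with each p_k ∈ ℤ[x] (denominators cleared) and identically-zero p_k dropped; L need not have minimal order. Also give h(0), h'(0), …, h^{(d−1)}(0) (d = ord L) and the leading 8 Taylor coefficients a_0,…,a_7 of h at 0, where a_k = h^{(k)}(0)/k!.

f: a_k = 3, 0, -3/2, 0, 1/8, 0, -1/240, 0, …
g: a_k = 0, -8, 0, 64/3, 0, -256/15, 0, 2048/315, …
f·g: L₀ = L_f ⊗_s L_g, ord ≤ 2·2.
L = 225 + 34·Dx^2 + Dx^4  (order 4).
h: a_k = 0, -24, 0, 76, 0, -421/5, 0, 10039/210, …
ICs: h(0) = 0, h′(0) = -24, h′′(0) = 0, h′′′(0) = 456.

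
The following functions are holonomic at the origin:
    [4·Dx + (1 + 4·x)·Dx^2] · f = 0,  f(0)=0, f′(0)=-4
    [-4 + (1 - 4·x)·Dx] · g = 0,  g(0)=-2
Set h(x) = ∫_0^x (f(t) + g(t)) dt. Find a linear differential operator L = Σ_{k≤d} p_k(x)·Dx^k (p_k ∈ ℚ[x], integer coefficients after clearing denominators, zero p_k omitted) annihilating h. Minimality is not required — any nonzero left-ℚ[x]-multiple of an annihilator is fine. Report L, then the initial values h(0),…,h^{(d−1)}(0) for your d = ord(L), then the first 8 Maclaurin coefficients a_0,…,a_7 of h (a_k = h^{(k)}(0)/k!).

L = (-160 - 128·x)·Dx^2 + (-16 - 256·x - 256·x^2)·Dx^3 + (3 + 4·x - 48·x^2 - 64·x^3)·Dx^4  (order 4).
h: a_k = 0, -2, -6, -8, -112/3, -448/5, -5632/15, -22528/21, …
ICs: h(0) = 0, h′(0) = -2, h′′(0) = -12, h′′′(0) = -48.

f: a_k = 0, -4, 8, -64/3, 64, -1024/5, 2048/3, -16384/7, …
g: a_k = -2, -8, -32, -128, -512, -2048, -8192, -32768, …
f+g: L₀ = lclm(L_f,L_g), ord ≤ 2+1.
Integrate: L := L₀·Dx.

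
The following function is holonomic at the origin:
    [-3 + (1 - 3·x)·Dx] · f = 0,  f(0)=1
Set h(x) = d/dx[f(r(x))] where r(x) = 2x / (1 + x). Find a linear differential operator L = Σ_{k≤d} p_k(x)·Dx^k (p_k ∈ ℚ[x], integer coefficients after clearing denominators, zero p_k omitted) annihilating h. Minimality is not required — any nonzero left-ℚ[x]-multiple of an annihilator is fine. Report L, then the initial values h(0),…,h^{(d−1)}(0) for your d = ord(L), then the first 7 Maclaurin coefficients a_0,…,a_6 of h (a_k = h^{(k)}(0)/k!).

L = 10 + (-1 + 5·x)·Dx  (order 1).
h: a_k = 6, 60, 450, 3000, 18750, 112500, 656250, …
ICs: h(0) = 6.

f: a_k = 1, 3, 9, 27, 81, 243, 729, …
f∘r: x↦r, Dx↦Dx/r' in L_f ⇒ L₀.
h=h₀': d/dx-closure on L₀ ⇒ L.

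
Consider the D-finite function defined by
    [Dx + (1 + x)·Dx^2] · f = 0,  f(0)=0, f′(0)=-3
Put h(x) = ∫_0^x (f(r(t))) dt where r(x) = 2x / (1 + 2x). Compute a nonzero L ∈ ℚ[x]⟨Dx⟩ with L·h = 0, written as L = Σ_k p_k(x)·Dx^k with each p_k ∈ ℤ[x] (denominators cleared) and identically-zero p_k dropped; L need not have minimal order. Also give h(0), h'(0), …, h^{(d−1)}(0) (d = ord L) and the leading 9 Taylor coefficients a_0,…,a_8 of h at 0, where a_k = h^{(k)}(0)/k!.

f: a_k = 0, -3, 3/2, -1, 3/4, -3/5, 1/2, -3/7, 3/8, …
Change of var in L_f (x↦r) gives L₀.
∫: right-multiply L₀ by Dx.
L = (6 + 16·x)·Dx^2 + (1 + 6·x + 8·x^2)·Dx^3  (order 3).
h: a_k = 0, 0, -3, 6, -14, 36, -496/5, 288, -6096/7, …
ICs: h(0) = 0, h′(0) = 0, h′′(0) = -6.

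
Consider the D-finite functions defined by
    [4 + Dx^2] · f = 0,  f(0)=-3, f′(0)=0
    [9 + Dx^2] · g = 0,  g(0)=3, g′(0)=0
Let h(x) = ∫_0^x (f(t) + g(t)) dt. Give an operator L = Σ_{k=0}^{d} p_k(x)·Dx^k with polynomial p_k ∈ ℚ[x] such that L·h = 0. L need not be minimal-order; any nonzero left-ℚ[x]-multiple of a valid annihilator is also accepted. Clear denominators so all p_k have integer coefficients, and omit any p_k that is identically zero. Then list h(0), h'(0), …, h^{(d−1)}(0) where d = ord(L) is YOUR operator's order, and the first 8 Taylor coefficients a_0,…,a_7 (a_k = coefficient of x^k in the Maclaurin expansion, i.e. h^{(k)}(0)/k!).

L = 36·Dx + 13·Dx^3 + Dx^5  (order 5).
h: a_k = 0, 0, 0, -5/2, 0, 13/8, 0, -19/48, …
ICs: h(0) = 0, h′(0) = 0, h′′(0) = 0, h′′′(0) = -15, h′′′′(0) = 0.

f: a_k = -3, 0, 6, 0, -2, 0, 4/15, 0, …
g: a_k = 3, 0, -27/2, 0, 81/8, 0, -243/80, 0, …
h₀=f+g: left-lcm gives L₀, ord ≤ 4.
h=∫h₀ ⇒ L = L₀·Dx.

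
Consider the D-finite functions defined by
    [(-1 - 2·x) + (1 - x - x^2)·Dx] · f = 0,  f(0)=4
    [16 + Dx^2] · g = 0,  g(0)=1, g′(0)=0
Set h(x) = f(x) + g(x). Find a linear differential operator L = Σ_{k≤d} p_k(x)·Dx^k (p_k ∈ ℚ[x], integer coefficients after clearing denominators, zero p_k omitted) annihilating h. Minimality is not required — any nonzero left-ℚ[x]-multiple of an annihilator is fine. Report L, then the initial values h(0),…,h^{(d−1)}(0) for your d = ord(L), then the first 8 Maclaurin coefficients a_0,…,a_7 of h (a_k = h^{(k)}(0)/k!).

f: a_k = 4, 4, 8, 12, 20, 32, 52, 84, …
g: a_k = 1, 0, -8, 0, 32/3, 0, -256/45, 0, …
f+g: L₀ = lclm(L_f,L_g), ord ≤ 1+2.
L = (272 + 384·x - 352·x^2 + 192·x^3 + 640·x^4 + 256·x^5) + (-160 + 368·x + 32·x^2 - 544·x^3 + 48·x^4 + 384·x^5 + 128·x^6)·Dx + (17 + 24·x - 22·x^2 + 12·x^3 + 40·x^4 + 16·x^5)·Dx^2 + (-10 + 23·x + 2·x^2 - 34·x^3 + 3·x^4 + 24·x^5 + 8·x^6)·Dx^3  (order 3).
h: a_k = 5, 4, 0, 12, 92/3, 32, 2084/45, 84, …
ICs: h(0) = 5, h′(0) = 4, h′′(0) = 0.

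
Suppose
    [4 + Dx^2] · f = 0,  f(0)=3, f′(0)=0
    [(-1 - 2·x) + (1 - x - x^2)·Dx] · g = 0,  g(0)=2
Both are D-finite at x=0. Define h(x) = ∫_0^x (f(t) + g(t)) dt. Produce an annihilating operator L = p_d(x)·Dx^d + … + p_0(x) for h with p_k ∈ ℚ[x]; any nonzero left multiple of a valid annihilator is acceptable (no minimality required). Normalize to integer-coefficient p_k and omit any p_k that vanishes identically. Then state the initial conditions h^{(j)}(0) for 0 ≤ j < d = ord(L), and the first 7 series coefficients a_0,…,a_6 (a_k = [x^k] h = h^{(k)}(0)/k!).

f: a_k = 3, 0, -6, 0, 2, 0, -4/15, …
g: a_k = 2, 2, 4, 6, 10, 16, 26, …
Sum ⇒ L₀ = lclm(L_f,L_g) in ℚ(x)⟨Dx⟩.
h=∫₀ˣh₀: take L = L₀·Dx.
L = (-44 - 96·x - 32·x^2 - 48·x^3 - 40·x^4 - 16·x^5)·Dx + (16 - 20·x - 8·x^2 + 16·x^3 - 12·x^4 - 24·x^5 - 8·x^6)·Dx^2 + (-11 - 24·x - 8·x^2 - 12·x^3 - 10·x^4 - 4·x^5)·Dx^3 + (4 - 5·x - 2·x^2 + 4·x^3 - 3·x^4 - 6·x^5 - 2·x^6)·Dx^4  (order 4).
h: a_k = 0, 5, 1, -2/3, 3/2, 12/5, 8/3, …
ICs: h(0) = 0, h′(0) = 5, h′′(0) = 2, h′′′(0) = -4.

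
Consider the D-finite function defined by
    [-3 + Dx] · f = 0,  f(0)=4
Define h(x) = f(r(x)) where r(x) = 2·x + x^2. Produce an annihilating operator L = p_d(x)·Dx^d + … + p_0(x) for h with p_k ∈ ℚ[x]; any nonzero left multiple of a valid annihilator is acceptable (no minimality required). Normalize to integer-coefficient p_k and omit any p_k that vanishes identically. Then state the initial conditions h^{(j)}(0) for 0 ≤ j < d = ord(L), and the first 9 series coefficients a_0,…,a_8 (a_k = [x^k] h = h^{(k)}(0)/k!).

L = (-6 - 6·x) + Dx  (order 1).
h: a_k = 4, 24, 84, 216, 450, 3996/5, 6246/5, 61452/35, 157761/70, …
ICs: h(0) = 4.

f: a_k = 4, 12, 18, 18, 27/2, 81/10, 81/20, 243/140, 729/1120, …
L₀ from L_f via x↦r, Dx↦r'^{-1}Dx.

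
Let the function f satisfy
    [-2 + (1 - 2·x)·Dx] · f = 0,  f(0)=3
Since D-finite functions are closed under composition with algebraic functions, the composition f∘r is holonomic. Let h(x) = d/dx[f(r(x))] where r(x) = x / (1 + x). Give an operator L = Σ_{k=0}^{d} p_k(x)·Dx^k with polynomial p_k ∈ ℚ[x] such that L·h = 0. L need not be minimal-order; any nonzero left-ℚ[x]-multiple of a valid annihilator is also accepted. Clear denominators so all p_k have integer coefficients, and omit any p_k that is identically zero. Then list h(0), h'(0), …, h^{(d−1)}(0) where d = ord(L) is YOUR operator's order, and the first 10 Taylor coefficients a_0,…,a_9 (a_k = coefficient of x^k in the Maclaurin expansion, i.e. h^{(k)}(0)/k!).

f: a_k = 3, 6, 12, 24, 48, 96, 192, 384, 768, 1536, …
f∘r: x↦r, Dx↦Dx/r' in L_f ⇒ L₀.
h₀' ⇒ L via d/dx closure of L₀.
L = 2 + (-1 + x)·Dx  (order 1).
h: a_k = 6, 12, 18, 24, 30, 36, 42, 48, 54, 60, …
ICs: h(0) = 6.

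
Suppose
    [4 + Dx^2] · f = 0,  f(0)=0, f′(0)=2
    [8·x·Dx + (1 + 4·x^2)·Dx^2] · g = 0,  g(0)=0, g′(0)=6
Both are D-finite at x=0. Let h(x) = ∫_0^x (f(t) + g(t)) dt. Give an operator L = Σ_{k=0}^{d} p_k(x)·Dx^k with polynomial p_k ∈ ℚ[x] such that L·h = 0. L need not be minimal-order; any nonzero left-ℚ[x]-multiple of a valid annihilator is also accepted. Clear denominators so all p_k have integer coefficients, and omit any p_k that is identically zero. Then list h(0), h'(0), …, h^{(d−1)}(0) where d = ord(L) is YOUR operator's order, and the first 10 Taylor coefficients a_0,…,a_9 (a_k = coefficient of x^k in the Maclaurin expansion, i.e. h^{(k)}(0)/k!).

L = (-352·x + 1792·x^3 + 512·x^5)·Dx^2 + (-4 + 112·x^2 + 576·x^4 + 256·x^6)·Dx^3 + (-88·x + 448·x^3 + 128·x^5)·Dx^4 + (-1 + 28·x^2 + 144·x^4 + 64·x^6)·Dx^5  (order 5).
h: a_k = 0, 0, 4, 0, -7/3, 0, 146/45, 0, -2161/315, 0, …
ICs: h(0) = 0, h′(0) = 0, h′′(0) = 8, h′′′(0) = 0, h′′′′(0) = -56.

f: a_k = 0, 2, 0, -4/3, 0, 4/15, 0, -8/315, 0, 4/2835, …
g: a_k = 0, 6, 0, -8, 0, 96/5, 0, -384/7, 0, 512/3, …
Sum ⇒ L₀ = lclm(L_f,L_g) in ℚ(x)⟨Dx⟩.
h=∫₀ˣh₀: take L = L₀·Dx.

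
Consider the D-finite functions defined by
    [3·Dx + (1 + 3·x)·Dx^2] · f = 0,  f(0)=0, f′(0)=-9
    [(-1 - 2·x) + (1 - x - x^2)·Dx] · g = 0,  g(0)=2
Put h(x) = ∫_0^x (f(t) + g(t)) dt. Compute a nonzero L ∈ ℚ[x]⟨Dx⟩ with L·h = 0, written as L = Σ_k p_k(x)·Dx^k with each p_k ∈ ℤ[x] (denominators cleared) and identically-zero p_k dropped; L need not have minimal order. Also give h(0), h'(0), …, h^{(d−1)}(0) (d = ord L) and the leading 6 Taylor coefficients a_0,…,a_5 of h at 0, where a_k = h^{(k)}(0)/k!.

L = (-126 - 342·x - 468·x^2 - 180·x^3 - 108·x^4)·Dx^2 + (-156·x - 576·x^2 - 672·x^3 - 378·x^4 - 180·x^5)·Dx^3 + (7 + 35·x + 29·x^2 - 63·x^3 - 99·x^4 - 93·x^5 - 36·x^6)·Dx^4  (order 4).
h: a_k = 0, 2, -7/2, 35/6, -21/4, 283/20, …
ICs: h(0) = 0, h′(0) = 2, h′′(0) = -7, h′′′(0) = 35.

f: a_k = 0, -9, 27/2, -27, 243/4, -729/5, …
g: a_k = 2, 2, 4, 6, 10, 16, …
f+g: L₀ = lclm(L_f,L_g), ord ≤ 2+1.
Integrate: L := L₀·Dx.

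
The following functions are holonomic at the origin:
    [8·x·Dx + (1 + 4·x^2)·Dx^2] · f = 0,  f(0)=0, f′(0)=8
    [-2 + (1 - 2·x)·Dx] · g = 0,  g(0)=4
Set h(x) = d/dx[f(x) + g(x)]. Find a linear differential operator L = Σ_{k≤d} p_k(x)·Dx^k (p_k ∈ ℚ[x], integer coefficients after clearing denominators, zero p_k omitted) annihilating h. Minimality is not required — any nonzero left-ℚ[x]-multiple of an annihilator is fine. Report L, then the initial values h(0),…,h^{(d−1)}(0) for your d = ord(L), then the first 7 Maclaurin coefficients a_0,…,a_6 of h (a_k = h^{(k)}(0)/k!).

f: a_k = 0, 8, 0, -32/3, 0, 128/5, 0, …
g: a_k = 4, 8, 16, 32, 64, 128, 256, …
f+g: L₀ = lclm(L_f,L_g), ord ≤ 2+1.
h₀' ⇒ L via d/dx closure of L₀.
L = (8 - 64·x - 96·x^2) + (-8 + 8·x - 32·x^2 - 96·x^3)·Dx + (1 - 16·x^4)·Dx^2  (order 2).
h: a_k = 16, 32, 64, 256, 768, 1536, 3072, …
ICs: h(0) = 16, h′(0) = 32.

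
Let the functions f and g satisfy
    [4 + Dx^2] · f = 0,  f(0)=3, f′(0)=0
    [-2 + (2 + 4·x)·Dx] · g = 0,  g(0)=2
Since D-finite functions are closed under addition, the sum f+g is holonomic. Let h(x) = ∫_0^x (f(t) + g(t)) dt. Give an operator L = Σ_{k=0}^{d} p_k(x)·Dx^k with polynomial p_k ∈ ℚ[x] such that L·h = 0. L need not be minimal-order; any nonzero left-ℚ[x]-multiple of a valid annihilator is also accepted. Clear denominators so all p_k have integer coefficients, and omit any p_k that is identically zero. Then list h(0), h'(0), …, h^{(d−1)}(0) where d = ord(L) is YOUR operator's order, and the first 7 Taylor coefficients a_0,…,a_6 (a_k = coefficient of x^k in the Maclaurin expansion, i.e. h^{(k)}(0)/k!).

L = (-28 - 64·x - 64·x^2)·Dx + (12 + 88·x + 192·x^2 + 128·x^3)·Dx^2 + (-7 - 16·x - 16·x^2)·Dx^3 + (3 + 22·x + 48·x^2 + 32·x^3)·Dx^4  (order 4).
h: a_k = 0, 5, 1, -7/3, 1/4, 3/20, 7/24, …
ICs: h(0) = 0, h′(0) = 5, h′′(0) = 2, h′′′(0) = -14.

f: a_k = 3, 0, -6, 0, 2, 0, -4/15, …
g: a_k = 2, 2, -1, 1, -5/4, 7/4, -21/8, …
Weyl lclm of L_f,L_g ⇒ L₀ (ord ≤ 3).
h=∫h₀ ⇒ L = L₀·Dx.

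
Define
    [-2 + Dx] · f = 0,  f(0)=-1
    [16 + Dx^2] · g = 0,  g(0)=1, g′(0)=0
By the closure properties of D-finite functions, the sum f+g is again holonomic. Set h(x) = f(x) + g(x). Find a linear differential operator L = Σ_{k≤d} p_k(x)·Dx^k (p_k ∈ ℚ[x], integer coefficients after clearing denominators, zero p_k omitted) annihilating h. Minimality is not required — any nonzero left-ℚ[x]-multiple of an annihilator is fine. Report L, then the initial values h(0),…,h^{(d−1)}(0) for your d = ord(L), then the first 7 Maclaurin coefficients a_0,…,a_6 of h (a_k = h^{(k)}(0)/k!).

L = -32 + 16·Dx - 2·Dx^2 + Dx^3  (order 3).
h: a_k = 0, -2, -10, -4/3, 10, -4/15, -52/9, …
ICs: h(0) = 0, h′(0) = -2, h′′(0) = -20.

f: a_k = -1, -2, -2, -4/3, -2/3, -4/15, -4/45, …
g: a_k = 1, 0, -8, 0, 32/3, 0, -256/45, …
f+g: L₀ = lclm(L_f,L_g), ord ≤ 1+2.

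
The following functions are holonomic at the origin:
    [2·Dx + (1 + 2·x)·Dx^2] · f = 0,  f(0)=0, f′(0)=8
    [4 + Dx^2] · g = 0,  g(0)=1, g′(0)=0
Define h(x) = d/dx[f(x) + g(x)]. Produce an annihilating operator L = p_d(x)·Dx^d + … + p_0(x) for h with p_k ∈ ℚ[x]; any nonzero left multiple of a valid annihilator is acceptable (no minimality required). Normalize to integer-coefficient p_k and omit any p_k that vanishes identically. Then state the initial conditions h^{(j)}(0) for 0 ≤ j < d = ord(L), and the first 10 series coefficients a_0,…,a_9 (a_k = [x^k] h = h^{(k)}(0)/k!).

L = (56 + 32·x + 32·x^2) + (12 + 40·x + 48·x^2 + 32·x^3)·Dx + (14 + 8·x + 8·x^2)·Dx^2 + (3 + 10·x + 12·x^2 + 8·x^3)·Dx^3  (order 3).
h: a_k = 8, -20, 32, -184/3, 128, -3848/15, 512, -322544/315, 2048, -11612168/2835, …
ICs: h(0) = 8, h′(0) = -20, h′′(0) = 64.

f: a_k = 0, 8, -8, 32/3, -16, 128/5, -128/3, 512/7, -128, 2048/9, …
g: a_k = 1, 0, -2, 0, 2/3, 0, -4/45, 0, 2/315, 0, …
L₀ := lclm(L_f,L_g); ord L₀ ≤ 2+2.
Derive L from L₀ (diff closure).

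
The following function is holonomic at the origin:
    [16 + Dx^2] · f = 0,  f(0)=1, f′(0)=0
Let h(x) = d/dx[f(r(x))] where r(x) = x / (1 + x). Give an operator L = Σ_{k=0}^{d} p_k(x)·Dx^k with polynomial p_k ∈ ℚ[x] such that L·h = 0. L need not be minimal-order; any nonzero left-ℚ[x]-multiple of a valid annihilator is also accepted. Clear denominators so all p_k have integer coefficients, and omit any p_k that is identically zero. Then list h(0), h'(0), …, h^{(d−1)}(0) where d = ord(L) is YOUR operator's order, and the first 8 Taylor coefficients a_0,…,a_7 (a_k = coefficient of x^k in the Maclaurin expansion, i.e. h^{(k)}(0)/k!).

f: a_k = 1, 0, -8, 0, 32/3, 0, -256/45, 0, …
f∘r: x↦r, Dx↦Dx/r' in L_f ⇒ L₀.
Differentiate: ansatz ord ≤ ord L₀ ⇒ L.
L = (22 + 12·x + 6·x^2) + (6 + 18·x + 18·x^2 + 6·x^3)·Dx + (1 + 4·x + 6·x^2 + 4·x^3 + x^4)·Dx^2  (order 2).
h: a_k = 0, -16, 48, -160/3, -160/3, 5488/15, -4592/5, 100544/63, …
ICs: h(0) = 0, h′(0) = -16.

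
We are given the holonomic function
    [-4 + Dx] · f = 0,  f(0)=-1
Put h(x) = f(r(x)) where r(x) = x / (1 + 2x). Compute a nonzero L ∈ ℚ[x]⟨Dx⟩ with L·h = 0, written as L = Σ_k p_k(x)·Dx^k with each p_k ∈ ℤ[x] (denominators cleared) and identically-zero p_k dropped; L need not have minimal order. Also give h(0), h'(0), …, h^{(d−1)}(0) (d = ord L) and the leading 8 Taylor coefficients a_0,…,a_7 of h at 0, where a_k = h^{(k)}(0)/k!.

f: a_k = -1, -4, -8, -32/3, -32/3, -128/15, -256/45, -1024/315, …
f∘r: x↦r, Dx↦Dx/r' in L_f ⇒ L₀.
L = -4 + (1 + 4·x + 4·x^2)·Dx  (order 1).
h: a_k = -1, -4, 0, 16/3, -32/3, 64/5, -256/45, -1280/63, …
ICs: h(0) = -1.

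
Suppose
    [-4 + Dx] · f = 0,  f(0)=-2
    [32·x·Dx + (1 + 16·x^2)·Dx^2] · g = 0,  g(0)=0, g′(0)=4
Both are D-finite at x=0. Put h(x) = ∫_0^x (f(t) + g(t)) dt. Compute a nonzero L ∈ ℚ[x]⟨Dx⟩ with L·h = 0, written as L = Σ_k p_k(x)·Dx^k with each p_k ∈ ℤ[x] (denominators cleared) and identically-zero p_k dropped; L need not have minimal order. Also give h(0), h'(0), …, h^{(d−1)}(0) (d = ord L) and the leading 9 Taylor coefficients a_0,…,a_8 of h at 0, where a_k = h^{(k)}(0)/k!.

L = (32 - 256·x - 512·x^2)·Dx^2 + (-12 + 48·x + 64·x^2 - 256·x^3)·Dx^3 + (1 + 4·x + 16·x^2 + 64·x^3)·Dx^4  (order 4).
h: a_k = 0, -2, -2, -16/3, -32/3, -64/15, 1408/45, -512/315, -92416/315, …
ICs: h(0) = 0, h′(0) = -2, h′′(0) = -4, h′′′(0) = -32.

f: a_k = -2, -8, -16, -64/3, -64/3, -256/15, -512/45, -2048/315, -1024/315, …
g: a_k = 0, 4, 0, -64/3, 0, 1024/5, 0, -16384/7, 0, …
L₀ := lclm(L_f,L_g); ord L₀ ≤ 1+2.
∫: right-multiply L₀ by Dx.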